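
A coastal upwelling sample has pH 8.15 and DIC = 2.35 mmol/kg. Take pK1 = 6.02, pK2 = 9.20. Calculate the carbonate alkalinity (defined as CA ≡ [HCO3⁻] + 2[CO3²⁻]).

CA = [HCO3⁻] + 2[CO3²⁻] = (α₁ + 2α₂)·DIC
At pH 8.15: [H⁺]/K1 = 10^-2.13 = 0.0074131, K2/[H⁺] = 10^-1.05 = 0.089125
α₁ = 1/(1 + 0.0074131 + 0.089125) = 1/1.0965 = 0.9120; α₂ = α₁·K2/[H⁺] = 0.08128
α₁ + 2α₂ = 1.0745
CA = 1.0745 × 2.35 = 2.53 mmol/kg

CA = 2.53 mmol/kg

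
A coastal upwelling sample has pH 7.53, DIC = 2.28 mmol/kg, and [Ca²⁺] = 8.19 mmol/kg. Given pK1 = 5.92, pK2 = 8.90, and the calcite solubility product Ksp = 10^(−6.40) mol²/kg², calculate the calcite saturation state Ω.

Ω = 1.87

α₂ = 1 / (1 + [H⁺]/K2 + [H⁺]²/(K1K2)) = 1 / (1 + 10^+1.37 + 10^-0.24)
   = 1 / (1 + 23.442 + 0.57544) = 1/25.018 = 0.03997
[CO3²⁻] = α₂ × DIC = 0.03997 × 2.28 = 0.09114 mmol/kg
Ksp = 10^(−6.40) = 3.981×10^-7
Ω = [Ca²⁺][CO3²⁻]/Ksp = (8.19×10^-3)(9.114×10^-5) / 3.981×10^-7 = 1.87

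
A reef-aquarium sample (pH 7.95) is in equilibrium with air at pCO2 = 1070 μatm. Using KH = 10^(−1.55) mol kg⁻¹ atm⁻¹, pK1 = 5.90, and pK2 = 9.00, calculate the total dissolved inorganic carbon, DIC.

DIC = 3.72 mmol/kg

[CO2*] = KH · pCO2 = 10^(−1.55) × 1070×10^-6 = 3.016×10^-5 mol/kg
α₀ = 1/(1 + K1/[H⁺] + K1K2/[H⁺]²) = 1/(1 + 10^+2.05 + 10^+1.00) = 0.008117
DIC = [CO2*]/α₀ = 3.016×10^-5 / 0.008117 = 3.72 mmol/kg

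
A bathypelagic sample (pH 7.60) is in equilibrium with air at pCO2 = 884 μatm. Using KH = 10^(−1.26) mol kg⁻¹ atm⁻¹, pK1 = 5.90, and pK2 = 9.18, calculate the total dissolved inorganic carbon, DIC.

DIC = 2.55 mmol/kg

[CO2*] = KH · pCO2 = 10^(−1.26) × 884×10^-6 = 4.858×10^-5 mol/kg
α₀ = 1/(1 + K1/[H⁺] + K1K2/[H⁺]²) = 1/(1 + 10^+1.70 + 10^+0.12) = 0.01907
DIC = [CO2*]/α₀ = 4.858×10^-5 / 0.01907 = 2.55 mmol/kg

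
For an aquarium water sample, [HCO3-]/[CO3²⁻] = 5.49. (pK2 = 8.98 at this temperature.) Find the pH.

From K2 = [H⁺][CO3²⁻]/[HCO3-]:  pH = pK2 − log₁₀([HCO3-]/[CO3²⁻])
log₁₀(5.49) = +0.740
pH = 8.98 − (+0.740) = 8.24

pH = 8.24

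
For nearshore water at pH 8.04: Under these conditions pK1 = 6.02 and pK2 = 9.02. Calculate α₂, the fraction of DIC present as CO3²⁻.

α₂ = 0.0940

α₂ = 1 / (1 + [H⁺]/K2 + [H⁺]²/(K1K2)) = 1 / (1 + 10^+0.98 + 10^-1.04)
   = 1 / (1 + 9.5499 + 0.091201) = 1/10.641 = 0.09398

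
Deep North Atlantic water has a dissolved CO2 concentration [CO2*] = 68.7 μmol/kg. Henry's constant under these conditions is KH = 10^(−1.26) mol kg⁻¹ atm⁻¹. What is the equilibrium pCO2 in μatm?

KH = 10^(−1.26) = 5.495×10^-2 mol kg⁻¹ atm⁻¹
pCO2 = [CO2*]/KH = 68.7×10^-6 / 5.495×10^-2 = 1.25×10^-3 atm = 1250 μatm

pCO2 = 1250 μatm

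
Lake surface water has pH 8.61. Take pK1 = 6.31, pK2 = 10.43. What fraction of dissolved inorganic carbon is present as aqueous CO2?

α₀ = 0.00491

α₀ = 1 / (1 + K1/[H⁺] + K1K2/[H⁺]²) = 1 / (1 + 10^+2.30 + 10^+0.48)
   = 1 / (1 + 199.53 + 3.0200) = 1/203.55 = 0.004913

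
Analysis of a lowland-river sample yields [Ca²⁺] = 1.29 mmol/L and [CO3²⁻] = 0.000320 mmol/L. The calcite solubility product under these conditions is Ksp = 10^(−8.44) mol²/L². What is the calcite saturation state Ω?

Ω = 0.114

Ksp = 10^(−8.44) = 3.631×10^-9
Ω = [Ca²⁺][CO3²⁻]/Ksp = (1.29×10^-3)(0.000320×10^-3) / 3.631×10^-9 = 0.114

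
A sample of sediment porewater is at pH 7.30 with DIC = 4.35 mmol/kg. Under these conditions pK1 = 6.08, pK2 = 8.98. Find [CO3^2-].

α₂ = 1 / (1 + [H⁺]/K2 + [H⁺]²/(K1K2)) = 1 / (1 + 10^+1.68 + 10^+0.46)
   = 1 / (1 + 47.863 + 2.8840) = 1/51.747 = 0.01932
[CO3²⁻] = α₂ × DIC = 0.01932 × 4.35 = 0.0841 mmol/kg

[CO3²⁻] = 0.0841 mmol/kg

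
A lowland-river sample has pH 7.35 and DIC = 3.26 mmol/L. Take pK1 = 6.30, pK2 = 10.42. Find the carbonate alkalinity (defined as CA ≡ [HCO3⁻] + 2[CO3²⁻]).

CA = [HCO3⁻] + 2[CO3²⁻] = (α₁ + 2α₂)·DIC
At pH 7.35: [H⁺]/K1 = 10^-1.05 = 0.089125, K2/[H⁺] = 10^-3.07 = 0.00085114
α₁ = 1/(1 + 0.089125 + 0.00085114) = 1/1.0900 = 0.9175; α₂ = α₁·K2/[H⁺] = 0.0007809
α₁ + 2α₂ = 0.9190
CA = 0.9190 × 3.26 = 3.00 mmol/L

CA = 3.00 mmol/L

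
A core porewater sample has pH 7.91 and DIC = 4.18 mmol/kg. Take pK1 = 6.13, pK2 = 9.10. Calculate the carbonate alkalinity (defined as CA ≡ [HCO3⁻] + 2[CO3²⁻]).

CA = 4.37 mmol/kg

CA = [HCO3⁻] + 2[CO3²⁻] = (α₁ + 2α₂)·DIC
At pH 7.91: [H⁺]/K1 = 10^-1.78 = 0.016596, K2/[H⁺] = 10^-1.19 = 0.064565
α₁ = 1/(1 + 0.016596 + 0.064565) = 1/1.0812 = 0.9249; α₂ = α₁·K2/[H⁺] = 0.05972
α₁ + 2α₂ = 1.0444
CA = 1.0444 × 4.18 = 4.37 mmol/kg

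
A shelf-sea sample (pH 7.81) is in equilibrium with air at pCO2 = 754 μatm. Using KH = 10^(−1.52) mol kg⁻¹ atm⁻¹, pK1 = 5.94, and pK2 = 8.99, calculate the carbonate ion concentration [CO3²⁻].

[CO3²⁻] = 0.112 mmol/kg

[CO2*] = KH · pCO2 = 10^(−1.52) × 754×10^-6 = 2.277×10^-5 mol/kg
α₀ = 1/(1 + K1/[H⁺] + K1K2/[H⁺]²) = 1/(1 + 10^+1.87 + 10^+0.69) = 0.01250
DIC = [CO2*]/α₀ = 2.277×10^-5 / 0.01250 = 1.822 mmol/kg
[CO3²⁻] = α₂·DIC; α₂ = 0.06120, so [CO3²⁻] = 0.06120 × 1.822 = 0.112 mmol/kg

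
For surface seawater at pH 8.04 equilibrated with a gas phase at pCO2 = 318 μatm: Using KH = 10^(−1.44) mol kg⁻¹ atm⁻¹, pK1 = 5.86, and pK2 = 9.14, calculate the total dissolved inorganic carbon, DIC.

DIC = 1.90 mmol/kg

[CO2*] = KH · pCO2 = 10^(−1.44) × 318×10^-6 = 1.155×10^-5 mol/kg
α₀ = 1/(1 + K1/[H⁺] + K1K2/[H⁺]²) = 1/(1 + 10^+2.18 + 10^+1.08) = 0.006084
DIC = [CO2*]/α₀ = 1.155×10^-5 / 0.006084 = 1.90 mmol/kg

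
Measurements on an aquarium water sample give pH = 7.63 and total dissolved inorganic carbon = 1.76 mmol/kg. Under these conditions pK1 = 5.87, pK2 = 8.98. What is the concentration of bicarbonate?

[HCO3⁻] = 1.66 mmol/kg

α₁ = 1 / (1 + [H⁺]/K1 + K2/[H⁺]) = 1 / (1 + 10^-1.76 + 10^-1.35)
   = 1 / (1 + 0.017378 + 0.044668) = 1/1.0620 = 0.9416
[HCO3⁻] = α₁ × DIC = 0.9416 × 1.76 = 1.66 mmol/kg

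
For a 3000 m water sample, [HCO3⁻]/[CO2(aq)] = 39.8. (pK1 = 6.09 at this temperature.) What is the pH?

From K1 = [H⁺][HCO3⁻]/[CO2(aq)]:  pH = pK1 + log₁₀([HCO3⁻]/[CO2(aq)])
log₁₀(39.8) = +1.600
pH = 6.09 + (+1.600) = 7.69

pH = 7.69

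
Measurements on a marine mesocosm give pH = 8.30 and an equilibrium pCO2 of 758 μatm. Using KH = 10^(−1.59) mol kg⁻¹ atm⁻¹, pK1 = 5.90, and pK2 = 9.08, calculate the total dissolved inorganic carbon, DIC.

DIC = 5.73 mmol/kg

[CO2*] = KH · pCO2 = 10^(−1.59) × 758×10^-6 = 1.948×10^-5 mol/kg
α₀ = 1/(1 + K1/[H⁺] + K1K2/[H⁺]²) = 1/(1 + 10^+2.40 + 10^+1.62) = 0.003403
DIC = [CO2*]/α₀ = 1.948×10^-5 / 0.003403 = 5.73 mmol/kg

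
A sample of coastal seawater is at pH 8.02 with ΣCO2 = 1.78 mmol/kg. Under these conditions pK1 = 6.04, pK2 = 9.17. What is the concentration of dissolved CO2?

α₀ = 1 / (1 + K1/[H⁺] + K1K2/[H⁺]²) = 1 / (1 + 10^+1.98 + 10^+0.83)
   = 1 / (1 + 95.499 + 6.7608) = 1/103.26 = 0.009684
[CO2*] = α₀ × DIC = 0.009684 × 1.78 = 0.0172 mmol/kg = 17.2 μmol/kg

[CO2*] = 17.2 μmol/kg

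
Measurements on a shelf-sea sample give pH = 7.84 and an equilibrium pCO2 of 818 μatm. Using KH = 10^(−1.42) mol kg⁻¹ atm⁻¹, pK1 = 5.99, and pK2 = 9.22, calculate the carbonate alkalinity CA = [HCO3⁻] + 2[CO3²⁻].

CA = 2.39 mmol/kg

[CO2*] = KH · pCO2 = 10^(−1.42) × 818×10^-6 = 3.110×10^-5 mol/kg
α₀ = 1/(1 + K1/[H⁺] + K1K2/[H⁺]²) = 1/(1 + 10^+1.85 + 10^+0.47) = 0.01338
DIC = [CO2*]/α₀ = 3.110×10^-5 / 0.01338 = 2.325 mmol/kg
CA = (α₁ + 2α₂)·DIC = (0.9471 + 2×0.03948) × 2.325 = 2.39 mmol/kg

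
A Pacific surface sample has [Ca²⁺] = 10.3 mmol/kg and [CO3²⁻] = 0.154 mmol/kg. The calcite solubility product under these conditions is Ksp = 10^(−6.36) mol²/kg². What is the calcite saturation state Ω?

Ω = 3.63

Ksp = 10^(−6.36) = 4.365×10^-7
Ω = [Ca²⁺][CO3²⁻]/Ksp = (10.3×10^-3)(0.154×10^-3) / 4.365×10^-7 = 3.63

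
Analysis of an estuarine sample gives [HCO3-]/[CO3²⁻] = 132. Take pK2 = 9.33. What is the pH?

pH = 7.21

From K2 = [H⁺][CO3²⁻]/[HCO3-]:  pH = pK2 − log₁₀([HCO3-]/[CO3²⁻])
log₁₀(132) = +2.121
pH = 9.33 − (+2.121) = 7.21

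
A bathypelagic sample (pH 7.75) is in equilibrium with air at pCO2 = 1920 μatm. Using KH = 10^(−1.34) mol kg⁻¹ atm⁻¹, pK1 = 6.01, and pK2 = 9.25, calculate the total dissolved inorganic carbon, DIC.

DIC = 5.06 mmol/kg

[CO2*] = KH · pCO2 = 10^(−1.34) × 1920×10^-6 = 8.776×10^-5 mol/kg
α₀ = 1/(1 + K1/[H⁺] + K1K2/[H⁺]²) = 1/(1 + 10^+1.74 + 10^+0.24) = 0.01733
DIC = [CO2*]/α₀ = 8.776×10^-5 / 0.01733 = 5.06 mmol/kg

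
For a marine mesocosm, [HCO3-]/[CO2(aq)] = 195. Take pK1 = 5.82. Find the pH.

From K1 = [H⁺][HCO3-]/[CO2(aq)]:  pH = pK1 + log₁₀([HCO3-]/[CO2(aq)])
log₁₀(195) = +2.290
pH = 5.82 + (+2.290) = 8.11

pH = 8.11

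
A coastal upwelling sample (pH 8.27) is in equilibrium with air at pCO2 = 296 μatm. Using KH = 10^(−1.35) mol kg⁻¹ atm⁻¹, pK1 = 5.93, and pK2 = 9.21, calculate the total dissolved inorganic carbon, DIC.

[CO2*] = KH · pCO2 = 10^(−1.35) × 296×10^-6 = 1.322×10^-5 mol/kg
α₀ = 1/(1 + K1/[H⁺] + K1K2/[H⁺]²) = 1/(1 + 10^+2.34 + 10^+1.40) = 0.004083
DIC = [CO2*]/α₀ = 1.322×10^-5 / 0.004083 = 3.24 mmol/kg

DIC = 3.24 mmol/kg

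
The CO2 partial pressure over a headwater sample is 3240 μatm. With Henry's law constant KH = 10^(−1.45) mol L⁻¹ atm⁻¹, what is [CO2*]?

KH = 10^(−1.45) = 3.548×10^-2 mol L⁻¹ atm⁻¹
[CO2*] = KH · pCO2 = 3.548×10^-2 × 3240×10^-6 atm = 1.15×10^-4 mol/L

[CO2*] = 115 μmol/L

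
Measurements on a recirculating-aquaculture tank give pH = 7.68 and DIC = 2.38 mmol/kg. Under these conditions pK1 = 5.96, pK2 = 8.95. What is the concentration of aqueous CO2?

[CO2*] = 0.0423 mmol/kg

α₀ = 1 / (1 + K1/[H⁺] + K1K2/[H⁺]²) = 1 / (1 + 10^+1.72 + 10^+0.45)
   = 1 / (1 + 52.481 + 2.8184) = 1/56.299 = 0.01776
[CO2*] = α₀ × DIC = 0.01776 × 2.38 = 0.0423 mmol/kg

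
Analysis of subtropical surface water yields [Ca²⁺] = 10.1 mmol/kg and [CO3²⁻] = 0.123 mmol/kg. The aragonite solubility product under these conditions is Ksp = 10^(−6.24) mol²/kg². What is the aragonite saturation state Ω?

Ksp = 10^(−6.24) = 5.754×10^-7
Ω = [Ca²⁺][CO3²⁻]/Ksp = (10.1×10^-3)(0.123×10^-3) / 5.754×10^-7 = 2.16

Ω = 2.16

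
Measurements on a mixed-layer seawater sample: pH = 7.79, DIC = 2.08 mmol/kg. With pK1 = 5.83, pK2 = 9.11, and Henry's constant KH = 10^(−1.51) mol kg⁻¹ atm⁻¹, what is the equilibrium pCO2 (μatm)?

α₀ = 1 / (1 + K1/[H⁺] + K1K2/[H⁺]²) = 1 / (1 + 10^+1.96 + 10^+0.64)
   = 1 / (1 + 91.201 + 4.3652) = 1/96.566 = 0.01036
[CO2*] = α₀ × DIC = 0.01036 × 2.08 = 0.02154 mmol/kg
pCO2 = [CO2*]/KH = 2.154×10^-5 / 3.090×10^-2 = 697 μatm

pCO2 = 697 μatm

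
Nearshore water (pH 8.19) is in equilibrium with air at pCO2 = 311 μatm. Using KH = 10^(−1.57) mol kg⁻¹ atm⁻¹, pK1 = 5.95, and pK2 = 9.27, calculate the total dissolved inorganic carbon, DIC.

DIC = 1.58 mmol/kg

[CO2*] = KH · pCO2 = 10^(−1.57) × 311×10^-6 = 8.371×10^-6 mol/kg
α₀ = 1/(1 + K1/[H⁺] + K1K2/[H⁺]²) = 1/(1 + 10^+2.24 + 10^+1.16) = 0.005284
DIC = [CO2*]/α₀ = 8.371×10^-6 / 0.005284 = 1.58 mmol/kg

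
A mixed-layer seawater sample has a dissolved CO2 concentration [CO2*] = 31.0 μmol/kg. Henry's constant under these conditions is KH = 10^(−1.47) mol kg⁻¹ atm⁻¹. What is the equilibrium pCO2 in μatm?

KH = 10^(−1.47) = 3.388×10^-2 mol kg⁻¹ atm⁻¹
pCO2 = [CO2*]/KH = 31.0×10^-6 / 3.388×10^-2 = 9.15×10^-4 atm = 915 μatm

pCO2 = 915 μatm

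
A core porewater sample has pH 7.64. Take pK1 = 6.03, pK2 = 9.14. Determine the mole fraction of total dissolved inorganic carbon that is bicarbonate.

α₁ = 0.947

α₁ = 1 / (1 + [H⁺]/K1 + K2/[H⁺]) = 1 / (1 + 10^-1.61 + 10^-1.50)
   = 1 / (1 + 0.024547 + 0.031623) = 1/1.0562 = 0.9468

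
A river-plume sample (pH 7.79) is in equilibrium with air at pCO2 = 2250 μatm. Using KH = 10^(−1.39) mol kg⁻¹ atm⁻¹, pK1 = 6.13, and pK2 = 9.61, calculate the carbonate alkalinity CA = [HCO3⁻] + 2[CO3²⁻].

[CO2*] = KH · pCO2 = 10^(−1.39) × 2250×10^-6 = 9.166×10^-5 mol/kg
α₀ = 1/(1 + K1/[H⁺] + K1K2/[H⁺]²) = 1/(1 + 10^+1.66 + 10^-0.16) = 0.02110
DIC = [CO2*]/α₀ = 9.166×10^-5 / 0.02110 = 4.345 mmol/kg
CA = (α₁ + 2α₂)·DIC = (0.9643 + 2×0.01460) × 4.345 = 4.32 mmol/kg

CA = 4.32 mmol/kg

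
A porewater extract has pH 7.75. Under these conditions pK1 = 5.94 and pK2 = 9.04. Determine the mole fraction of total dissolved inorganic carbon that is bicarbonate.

α₁ = 1 / (1 + [H⁺]/K1 + K2/[H⁺]) = 1 / (1 + 10^-1.81 + 10^-1.29)
   = 1 / (1 + 0.015488 + 0.051286) = 1/1.0668 = 0.9374

α₁ = 0.937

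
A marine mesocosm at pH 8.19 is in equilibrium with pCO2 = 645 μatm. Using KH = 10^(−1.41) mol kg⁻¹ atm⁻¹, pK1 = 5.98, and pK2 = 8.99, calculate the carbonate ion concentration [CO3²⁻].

[CO3²⁻] = 0.645 mmol/kg

[CO2*] = KH · pCO2 = 10^(−1.41) × 645×10^-6 = 2.509×10^-5 mol/kg
α₀ = 1/(1 + K1/[H⁺] + K1K2/[H⁺]²) = 1/(1 + 10^+2.21 + 10^+1.41) = 0.005294
DIC = [CO2*]/α₀ = 2.509×10^-5 / 0.005294 = 4.740 mmol/kg
[CO3²⁻] = α₂·DIC; α₂ = 0.1361, so [CO3²⁻] = 0.1361 × 4.740 = 0.645 mmol/kg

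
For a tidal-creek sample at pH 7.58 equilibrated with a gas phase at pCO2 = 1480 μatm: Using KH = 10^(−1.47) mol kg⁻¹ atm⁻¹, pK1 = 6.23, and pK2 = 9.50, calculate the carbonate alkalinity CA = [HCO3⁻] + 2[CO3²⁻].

CA = 1.15 mmol/kg

[CO2*] = KH · pCO2 = 10^(−1.47) × 1480×10^-6 = 5.015×10^-5 mol/kg
α₀ = 1/(1 + K1/[H⁺] + K1K2/[H⁺]²) = 1/(1 + 10^+1.35 + 10^-0.57) = 0.04227
DIC = [CO2*]/α₀ = 5.015×10^-5 / 0.04227 = 1.186 mmol/kg
CA = (α₁ + 2α₂)·DIC = (0.9464 + 2×0.01138) × 1.186 = 1.15 mmol/kg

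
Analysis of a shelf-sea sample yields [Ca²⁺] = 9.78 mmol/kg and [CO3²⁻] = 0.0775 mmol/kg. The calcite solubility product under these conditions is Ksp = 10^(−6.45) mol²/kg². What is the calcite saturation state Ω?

Ω = 2.14

Ksp = 10^(−6.45) = 3.548×10^-7
Ω = [Ca²⁺][CO3²⁻]/Ksp = (9.78×10^-3)(0.0775×10^-3) / 3.548×10^-7 = 2.14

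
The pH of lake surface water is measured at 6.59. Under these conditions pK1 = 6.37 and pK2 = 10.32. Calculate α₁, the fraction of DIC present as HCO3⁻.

α₁ = 1 / (1 + [H⁺]/K1 + K2/[H⁺]) = 1 / (1 + 10^-0.22 + 10^-3.73)
   = 1 / (1 + 0.60256 + 0.00018621) = 1/1.6027 = 0.6239

α₁ = 0.624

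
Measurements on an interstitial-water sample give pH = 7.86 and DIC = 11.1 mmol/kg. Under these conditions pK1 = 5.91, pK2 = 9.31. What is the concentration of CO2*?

α₀ = 1 / (1 + K1/[H⁺] + K1K2/[H⁺]²) = 1 / (1 + 10^+1.95 + 10^+0.50)
   = 1 / (1 + 89.125 + 3.1623) = 1/93.287 = 0.01072
[CO2*] = α₀ × DIC = 0.01072 × 11.1 = 0.119 mmol/kg

[CO2*] = 0.119 mmol/kg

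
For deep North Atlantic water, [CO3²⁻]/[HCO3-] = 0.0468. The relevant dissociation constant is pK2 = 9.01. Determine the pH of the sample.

From K2 = [H⁺][CO3²⁻]/[HCO3-]:  pH = pK2 + log₁₀([CO3²⁻]/[HCO3-])
log₁₀(0.0468) = -1.330
pH = 9.01 + (-1.330) = 7.68

pH = 7.68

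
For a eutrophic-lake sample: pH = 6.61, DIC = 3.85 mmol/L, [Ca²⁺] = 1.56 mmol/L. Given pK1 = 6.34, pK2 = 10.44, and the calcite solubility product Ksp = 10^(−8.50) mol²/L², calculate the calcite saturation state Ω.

Ω = 0.183

α₂ = 1 / (1 + [H⁺]/K2 + [H⁺]²/(K1K2)) = 1 / (1 + 10^+3.83 + 10^+3.56)
   = 1 / (1 + 6760.8 + 3630.8) = 1/1.0393×10^4 = 9.622×10^-5
[CO3²⁻] = α₂ × DIC = 9.622×10^-5 × 3.85 = 0.0003705 mmol/L = 0.3705 μmol/L
Ksp = 10^(−8.50) = 3.162×10^-9
Ω = [Ca²⁺][CO3²⁻]/Ksp = (1.56×10^-3)(3.705×10^-7) / 3.162×10^-9 = 0.183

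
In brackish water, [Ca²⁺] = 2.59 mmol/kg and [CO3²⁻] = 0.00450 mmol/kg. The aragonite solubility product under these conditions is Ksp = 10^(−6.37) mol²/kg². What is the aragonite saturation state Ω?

Ω = 0.0273

Ksp = 10^(−6.37) = 4.266×10^-7
Ω = [Ca²⁺][CO3²⁻]/Ksp = (2.59×10^-3)(0.00450×10^-3) / 4.266×10^-7 = 0.0273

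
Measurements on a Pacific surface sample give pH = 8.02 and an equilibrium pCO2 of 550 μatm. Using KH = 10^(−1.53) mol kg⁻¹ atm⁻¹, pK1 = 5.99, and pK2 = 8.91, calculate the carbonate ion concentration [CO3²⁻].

[CO2*] = KH · pCO2 = 10^(−1.53) × 550×10^-6 = 1.623×10^-5 mol/kg
α₀ = 1/(1 + K1/[H⁺] + K1K2/[H⁺]²) = 1/(1 + 10^+2.03 + 10^+1.14) = 0.008200
DIC = [CO2*]/α₀ = 1.623×10^-5 / 0.008200 = 1.980 mmol/kg
[CO3²⁻] = α₂·DIC; α₂ = 0.1132, so [CO3²⁻] = 0.1132 × 1.980 = 0.224 mmol/kg

[CO3²⁻] = 0.224 mmol/kg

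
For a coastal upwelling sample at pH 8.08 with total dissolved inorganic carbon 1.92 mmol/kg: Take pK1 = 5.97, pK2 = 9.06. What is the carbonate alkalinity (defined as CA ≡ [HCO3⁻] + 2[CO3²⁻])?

CA = 2.09 mmol/kg

CA = [HCO3⁻] + 2[CO3²⁻] = (α₁ + 2α₂)·DIC
At pH 8.08: [H⁺]/K1 = 10^-2.11 = 0.0077625, K2/[H⁺] = 10^-0.98 = 0.10471
α₁ = 1/(1 + 0.0077625 + 0.10471) = 1/1.1125 = 0.8989; α₂ = α₁·K2/[H⁺] = 0.09413
α₁ + 2α₂ = 1.0871
CA = 1.0871 × 1.92 = 2.09 mmol/kg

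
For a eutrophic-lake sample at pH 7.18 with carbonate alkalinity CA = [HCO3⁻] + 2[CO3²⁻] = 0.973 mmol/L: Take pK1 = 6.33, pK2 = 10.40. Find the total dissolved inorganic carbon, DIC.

DIC = 1.11 mmol/L

CA = [HCO3⁻] + 2[CO3²⁻] = (α₁ + 2α₂)·DIC
At pH 7.18: [H⁺]/K1 = 10^-0.85 = 0.14125, K2/[H⁺] = 10^-3.22 = 0.00060256
α₁ = 1/(1 + 0.14125 + 0.00060256) = 1/1.1419 = 0.8758; α₂ = α₁·K2/[H⁺] = 0.0005277
α₁ + 2α₂ = 0.8768
DIC = CA / (α₁ + 2α₂) = 0.973 / 0.8768 = 1.11 mmol/L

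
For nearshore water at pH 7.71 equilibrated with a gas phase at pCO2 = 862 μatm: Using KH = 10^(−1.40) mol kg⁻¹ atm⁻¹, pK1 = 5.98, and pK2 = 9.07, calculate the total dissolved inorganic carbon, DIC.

[CO2*] = KH · pCO2 = 10^(−1.40) × 862×10^-6 = 3.432×10^-5 mol/kg
α₀ = 1/(1 + K1/[H⁺] + K1K2/[H⁺]²) = 1/(1 + 10^+1.73 + 10^+0.37) = 0.01753
DIC = [CO2*]/α₀ = 3.432×10^-5 / 0.01753 = 1.96 mmol/kg

DIC = 1.96 mmol/kg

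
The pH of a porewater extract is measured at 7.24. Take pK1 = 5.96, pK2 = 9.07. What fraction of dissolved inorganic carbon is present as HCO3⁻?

α₁ = 0.937

α₁ = 1 / (1 + [H⁺]/K1 + K2/[H⁺]) = 1 / (1 + 10^-1.28 + 10^-1.83)
   = 1 / (1 + 0.052481 + 0.014791) = 1/1.0673 = 0.9370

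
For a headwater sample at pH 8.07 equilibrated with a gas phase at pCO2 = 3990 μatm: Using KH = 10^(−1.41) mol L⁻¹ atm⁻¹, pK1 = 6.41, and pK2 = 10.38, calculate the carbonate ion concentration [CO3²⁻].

[CO2*] = KH · pCO2 = 10^(−1.41) × 3990×10^-6 = 1.552×10^-4 mol/L
α₀ = 1/(1 + K1/[H⁺] + K1K2/[H⁺]²) = 1/(1 + 10^+1.66 + 10^-0.65) = 0.02131
DIC = [CO2*]/α₀ = 1.552×10^-4 / 0.02131 = 7.285 mmol/L
[CO3²⁻] = α₂·DIC; α₂ = 0.004770, so [CO3²⁻] = 0.004770 × 7.285 = 0.0348 mmol/L

[CO3²⁻] = 0.0348 mmol/L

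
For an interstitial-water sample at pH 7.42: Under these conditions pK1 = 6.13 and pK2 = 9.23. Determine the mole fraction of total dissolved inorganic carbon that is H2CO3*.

α₀ = 1 / (1 + K1/[H⁺] + K1K2/[H⁺]²) = 1 / (1 + 10^+1.29 + 10^-0.52)
   = 1 / (1 + 19.498 + 0.30200) = 1/20.800 = 0.04808

α₀ = 0.0481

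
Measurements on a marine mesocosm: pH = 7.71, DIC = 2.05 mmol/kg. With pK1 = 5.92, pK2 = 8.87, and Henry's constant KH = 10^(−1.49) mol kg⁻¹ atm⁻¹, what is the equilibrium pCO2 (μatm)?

α₀ = 1 / (1 + K1/[H⁺] + K1K2/[H⁺]²) = 1 / (1 + 10^+1.79 + 10^+0.63)
   = 1 / (1 + 61.660 + 4.2658) = 1/66.925 = 0.01494
[CO2*] = α₀ × DIC = 0.01494 × 2.05 = 0.03063 mmol/kg
pCO2 = [CO2*]/KH = 3.063×10^-5 / 3.236×10^-2 = 947 μatm

pCO2 = 947 μatm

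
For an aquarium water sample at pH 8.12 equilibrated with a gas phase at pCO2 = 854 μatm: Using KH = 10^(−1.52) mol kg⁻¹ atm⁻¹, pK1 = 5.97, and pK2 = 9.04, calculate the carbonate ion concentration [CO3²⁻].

[CO2*] = KH · pCO2 = 10^(−1.52) × 854×10^-6 = 2.579×10^-5 mol/kg
α₀ = 1/(1 + K1/[H⁺] + K1K2/[H⁺]²) = 1/(1 + 10^+2.15 + 10^+1.23) = 0.006280
DIC = [CO2*]/α₀ = 2.579×10^-5 / 0.006280 = 4.107 mmol/kg
[CO3²⁻] = α₂·DIC; α₂ = 0.1066, so [CO3²⁻] = 0.1066 × 4.107 = 0.438 mmol/kg

[CO3²⁻] = 0.438 mmol/kg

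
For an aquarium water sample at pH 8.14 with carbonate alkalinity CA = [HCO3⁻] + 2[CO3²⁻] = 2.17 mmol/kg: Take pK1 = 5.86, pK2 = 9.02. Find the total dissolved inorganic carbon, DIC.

CA = [HCO3⁻] + 2[CO3²⁻] = (α₁ + 2α₂)·DIC
At pH 8.14: [H⁺]/K1 = 10^-2.28 = 0.0052481, K2/[H⁺] = 10^-0.88 = 0.13183
α₁ = 1/(1 + 0.0052481 + 0.13183) = 1/1.1371 = 0.8795; α₂ = α₁·K2/[H⁺] = 0.1159
α₁ + 2α₂ = 1.1113
DIC = CA / (α₁ + 2α₂) = 2.17 / 1.1113 = 1.95 mmol/kg

DIC = 1.95 mmol/kg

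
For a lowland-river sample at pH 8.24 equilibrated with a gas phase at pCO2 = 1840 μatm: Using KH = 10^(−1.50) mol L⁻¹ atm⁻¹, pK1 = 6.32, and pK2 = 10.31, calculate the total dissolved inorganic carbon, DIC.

[CO2*] = KH · pCO2 = 10^(−1.50) × 1840×10^-6 = 5.819×10^-5 mol/L
α₀ = 1/(1 + K1/[H⁺] + K1K2/[H⁺]²) = 1/(1 + 10^+1.92 + 10^-0.15) = 0.01178
DIC = [CO2*]/α₀ = 5.819×10^-5 / 0.01178 = 4.94 mmol/L

DIC = 4.94 mmol/L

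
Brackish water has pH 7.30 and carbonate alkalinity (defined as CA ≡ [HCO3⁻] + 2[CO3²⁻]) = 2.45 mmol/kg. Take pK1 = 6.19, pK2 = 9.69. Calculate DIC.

DIC = 2.63 mmol/kg

CA = [HCO3⁻] + 2[CO3²⁻] = (α₁ + 2α₂)·DIC
At pH 7.30: [H⁺]/K1 = 10^-1.11 = 0.077625, K2/[H⁺] = 10^-2.39 = 0.0040738
α₁ = 1/(1 + 0.077625 + 0.0040738) = 1/1.0817 = 0.9245; α₂ = α₁·K2/[H⁺] = 0.003766
α₁ + 2α₂ = 0.9320
DIC = CA / (α₁ + 2α₂) = 2.45 / 0.9320 = 2.63 mmol/kg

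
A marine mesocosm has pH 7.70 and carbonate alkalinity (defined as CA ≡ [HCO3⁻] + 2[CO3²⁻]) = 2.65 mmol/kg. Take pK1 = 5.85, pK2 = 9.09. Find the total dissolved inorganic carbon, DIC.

DIC = 2.58 mmol/kg

CA = [HCO3⁻] + 2[CO3²⁻] = (α₁ + 2α₂)·DIC
At pH 7.70: [H⁺]/K1 = 10^-1.85 = 0.014125, K2/[H⁺] = 10^-1.39 = 0.040738
α₁ = 1/(1 + 0.014125 + 0.040738) = 1/1.0549 = 0.9480; α₂ = α₁·K2/[H⁺] = 0.03862
α₁ + 2α₂ = 1.0252
DIC = CA / (α₁ + 2α₂) = 2.65 / 1.0252 = 2.58 mmol/kg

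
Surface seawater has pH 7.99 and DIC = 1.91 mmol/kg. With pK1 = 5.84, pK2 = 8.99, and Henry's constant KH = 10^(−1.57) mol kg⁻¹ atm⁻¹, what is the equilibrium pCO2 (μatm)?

α₀ = 1 / (1 + K1/[H⁺] + K1K2/[H⁺]²) = 1 / (1 + 10^+2.15 + 10^+1.15)
   = 1 / (1 + 141.25 + 14.125) = 1/156.38 = 0.006395
[CO2*] = α₀ × DIC = 0.006395 × 1.91 = 0.01221 mmol/kg = 12.21 μmol/kg
pCO2 = [CO2*]/KH = 1.221×10^-5 / 2.692×10^-2 = 454 μatm

pCO2 = 454 μatm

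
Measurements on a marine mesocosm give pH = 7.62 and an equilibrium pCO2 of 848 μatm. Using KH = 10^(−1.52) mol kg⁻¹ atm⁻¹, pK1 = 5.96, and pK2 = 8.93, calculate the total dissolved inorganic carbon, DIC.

DIC = 1.25 mmol/kg

[CO2*] = KH · pCO2 = 10^(−1.52) × 848×10^-6 = 2.561×10^-5 mol/kg
α₀ = 1/(1 + K1/[H⁺] + K1K2/[H⁺]²) = 1/(1 + 10^+1.66 + 10^+0.35) = 0.02043
DIC = [CO2*]/α₀ = 2.561×10^-5 / 0.02043 = 1.25 mmol/kg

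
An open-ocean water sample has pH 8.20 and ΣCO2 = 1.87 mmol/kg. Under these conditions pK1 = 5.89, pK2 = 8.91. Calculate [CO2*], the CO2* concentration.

α₀ = 1 / (1 + K1/[H⁺] + K1K2/[H⁺]²) = 1 / (1 + 10^+2.31 + 10^+1.60)
   = 1 / (1 + 204.17 + 39.811) = 1/244.98 = 0.004082
[CO2*] = α₀ × DIC = 0.004082 × 1.87 = 0.00763 mmol/kg = 7.63 μmol/kg

[CO2*] = 7.63 μmol/kg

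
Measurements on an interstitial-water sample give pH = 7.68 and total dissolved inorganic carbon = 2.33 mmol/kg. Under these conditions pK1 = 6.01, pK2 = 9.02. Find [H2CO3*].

[CO2*] = 0.0467 mmol/kg

α₀ = 1 / (1 + K1/[H⁺] + K1K2/[H⁺]²) = 1 / (1 + 10^+1.67 + 10^+0.33)
   = 1 / (1 + 46.774 + 2.1380) = 1/49.911 = 0.02004
[CO2*] = α₀ × DIC = 0.02004 × 2.33 = 0.0467 mmol/kg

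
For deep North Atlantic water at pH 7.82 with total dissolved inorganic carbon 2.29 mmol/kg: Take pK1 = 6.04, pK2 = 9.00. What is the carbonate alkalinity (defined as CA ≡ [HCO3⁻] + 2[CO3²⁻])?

CA = [HCO3⁻] + 2[CO3²⁻] = (α₁ + 2α₂)·DIC
At pH 7.82: [H⁺]/K1 = 10^-1.78 = 0.016596, K2/[H⁺] = 10^-1.18 = 0.066069
α₁ = 1/(1 + 0.016596 + 0.066069) = 1/1.0827 = 0.9236; α₂ = α₁·K2/[H⁺] = 0.06102
α₁ + 2α₂ = 1.0457
CA = 1.0457 × 2.29 = 2.39 mmol/kg

CA = 2.39 mmol/kg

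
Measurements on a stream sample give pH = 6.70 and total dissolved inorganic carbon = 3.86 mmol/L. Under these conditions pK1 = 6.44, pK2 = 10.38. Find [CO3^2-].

α₂ = 1 / (1 + [H⁺]/K2 + [H⁺]²/(K1K2)) = 1 / (1 + 10^+3.68 + 10^+3.42)
   = 1 / (1 + 4786.3 + 2630.3) = 1/7417.6 = 0.0001348
[CO3²⁻] = α₂ × DIC = 0.0001348 × 3.86 = 0.000520 mmol/L = 0.520 μmol/L

[CO3²⁻] = 0.520 μmol/L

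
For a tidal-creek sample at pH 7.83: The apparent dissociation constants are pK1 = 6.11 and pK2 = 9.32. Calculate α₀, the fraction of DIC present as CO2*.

α₀ = 0.0181

α₀ = 1 / (1 + K1/[H⁺] + K1K2/[H⁺]²) = 1 / (1 + 10^+1.72 + 10^+0.23)
   = 1 / (1 + 52.481 + 1.6982) = 1/55.179 = 0.01812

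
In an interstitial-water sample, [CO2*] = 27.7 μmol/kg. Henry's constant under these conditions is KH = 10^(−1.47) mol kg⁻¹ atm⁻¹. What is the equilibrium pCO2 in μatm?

pCO2 = 817 μatm

KH = 10^(−1.47) = 3.388×10^-2 mol kg⁻¹ atm⁻¹
pCO2 = [CO2*]/KH = 27.7×10^-6 / 3.388×10^-2 = 8.17×10^-4 atm = 817 μatm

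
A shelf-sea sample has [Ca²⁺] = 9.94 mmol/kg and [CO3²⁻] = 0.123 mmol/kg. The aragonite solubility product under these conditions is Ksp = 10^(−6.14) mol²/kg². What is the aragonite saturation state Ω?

Ksp = 10^(−6.14) = 7.244×10^-7
Ω = [Ca²⁺][CO3²⁻]/Ksp = (9.94×10^-3)(0.123×10^-3) / 7.244×10^-7 = 1.69

Ω = 1.69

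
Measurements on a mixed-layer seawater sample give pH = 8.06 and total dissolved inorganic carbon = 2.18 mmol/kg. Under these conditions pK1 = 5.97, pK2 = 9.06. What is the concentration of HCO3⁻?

α₁ = 1 / (1 + [H⁺]/K1 + K2/[H⁺]) = 1 / (1 + 10^-2.09 + 10^-1.00)
   = 1 / (1 + 0.0081283 + 0.10000) = 1/1.1081 = 0.9024
[HCO3⁻] = α₁ × DIC = 0.9024 × 2.18 = 1.97 mmol/kg

[HCO3⁻] = 1.97 mmol/kg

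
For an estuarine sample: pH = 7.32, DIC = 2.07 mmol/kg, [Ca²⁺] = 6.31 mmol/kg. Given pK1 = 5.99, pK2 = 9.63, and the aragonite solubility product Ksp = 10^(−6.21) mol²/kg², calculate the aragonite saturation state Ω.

Ω = 0.0987

α₂ = 1 / (1 + [H⁺]/K2 + [H⁺]²/(K1K2)) = 1 / (1 + 10^+2.31 + 10^+0.98)
   = 1 / (1 + 204.17 + 9.5499) = 1/214.72 = 0.004657
[CO3²⁻] = α₂ × DIC = 0.004657 × 2.07 = 0.009640 mmol/kg = 9.640 μmol/kg
Ksp = 10^(−6.21) = 6.166×10^-7
Ω = [Ca²⁺][CO3²⁻]/Ksp = (6.31×10^-3)(9.640×10^-6) / 6.166×10^-7 = 0.0987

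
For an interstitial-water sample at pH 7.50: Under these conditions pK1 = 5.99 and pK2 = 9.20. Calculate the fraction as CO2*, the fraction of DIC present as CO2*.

α₀ = 1 / (1 + K1/[H⁺] + K1K2/[H⁺]²) = 1 / (1 + 10^+1.51 + 10^-0.19)
   = 1 / (1 + 32.359 + 0.64565) = 1/34.005 = 0.02941

α₀ = 0.0294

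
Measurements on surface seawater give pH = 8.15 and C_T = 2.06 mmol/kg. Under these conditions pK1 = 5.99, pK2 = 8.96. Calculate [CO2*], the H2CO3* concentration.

[CO2*] = 12.3 μmol/kg

α₀ = 1 / (1 + K1/[H⁺] + K1K2/[H⁺]²) = 1 / (1 + 10^+2.16 + 10^+1.35)
   = 1 / (1 + 144.54 + 22.387) = 1/167.93 = 0.005955
[CO2*] = α₀ × DIC = 0.005955 × 2.06 = 0.0123 mmol/kg = 12.3 μmol/kg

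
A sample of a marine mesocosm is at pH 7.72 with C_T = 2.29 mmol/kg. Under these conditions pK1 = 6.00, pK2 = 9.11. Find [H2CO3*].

[CO2*] = 0.0412 mmol/kg

α₀ = 1 / (1 + K1/[H⁺] + K1K2/[H⁺]²) = 1 / (1 + 10^+1.72 + 10^+0.33)
   = 1 / (1 + 52.481 + 2.1380) = 1/55.619 = 0.01798
[CO2*] = α₀ × DIC = 0.01798 × 2.29 = 0.0412 mmol/kg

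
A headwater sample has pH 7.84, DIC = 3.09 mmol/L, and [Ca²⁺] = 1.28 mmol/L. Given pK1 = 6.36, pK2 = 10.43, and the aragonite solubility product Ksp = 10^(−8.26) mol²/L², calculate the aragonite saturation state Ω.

α₂ = 1 / (1 + [H⁺]/K2 + [H⁺]²/(K1K2)) = 1 / (1 + 10^+2.59 + 10^+1.11)
   = 1 / (1 + 389.05 + 12.882) = 1/402.93 = 0.002482
[CO3²⁻] = α₂ × DIC = 0.002482 × 3.09 = 0.007669 mmol/L = 7.669 μmol/L
Ksp = 10^(−8.26) = 5.495×10^-9
Ω = [Ca²⁺][CO3²⁻]/Ksp = (1.28×10^-3)(7.669×10^-6) / 5.495×10^-9 = 1.79

Ω = 1.79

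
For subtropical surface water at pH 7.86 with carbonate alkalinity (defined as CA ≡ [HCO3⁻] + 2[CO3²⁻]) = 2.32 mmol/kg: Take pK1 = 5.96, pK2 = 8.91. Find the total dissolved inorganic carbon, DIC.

CA = [HCO3⁻] + 2[CO3²⁻] = (α₁ + 2α₂)·DIC
At pH 7.86: [H⁺]/K1 = 10^-1.90 = 0.012589, K2/[H⁺] = 10^-1.05 = 0.089125
α₁ = 1/(1 + 0.012589 + 0.089125) = 1/1.1017 = 0.9077; α₂ = α₁·K2/[H⁺] = 0.08090
α₁ + 2α₂ = 1.0695
DIC = CA / (α₁ + 2α₂) = 2.32 / 1.0695 = 2.17 mmol/kg

DIC = 2.17 mmol/kg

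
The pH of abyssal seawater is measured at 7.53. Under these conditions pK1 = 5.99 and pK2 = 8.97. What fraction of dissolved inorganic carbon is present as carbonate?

α₂ = 0.0341

α₂ = 1 / (1 + [H⁺]/K2 + [H⁺]²/(K1K2)) = 1 / (1 + 10^+1.44 + 10^-0.10)
   = 1 / (1 + 27.542 + 0.79433) = 1/29.337 = 0.03409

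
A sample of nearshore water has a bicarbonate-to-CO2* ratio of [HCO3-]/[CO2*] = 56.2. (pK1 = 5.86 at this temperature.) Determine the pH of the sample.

From K1 = [H⁺][HCO3-]/[CO2*]:  pH = pK1 + log₁₀([HCO3-]/[CO2*])
log₁₀(56.2) = +1.750
pH = 5.86 + (+1.750) = 7.61

pH = 7.61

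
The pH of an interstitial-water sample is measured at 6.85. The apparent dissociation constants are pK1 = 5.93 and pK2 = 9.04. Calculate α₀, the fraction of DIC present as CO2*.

α₀ = 0.107

α₀ = 1 / (1 + K1/[H⁺] + K1K2/[H⁺]²) = 1 / (1 + 10^+0.92 + 10^-1.27)
   = 1 / (1 + 8.3176 + 0.053703) = 1/9.3713 = 0.1067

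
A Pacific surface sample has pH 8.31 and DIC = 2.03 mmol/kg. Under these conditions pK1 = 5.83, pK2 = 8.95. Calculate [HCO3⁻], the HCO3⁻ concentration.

[HCO3⁻] = 1.65 mmol/kg

α₁ = 1 / (1 + [H⁺]/K1 + K2/[H⁺]) = 1 / (1 + 10^-2.48 + 10^-0.64)
   = 1 / (1 + 0.0033113 + 0.22909) = 1/1.2324 = 0.8114
[HCO3⁻] = α₁ × DIC = 0.8114 × 2.03 = 1.65 mmol/kg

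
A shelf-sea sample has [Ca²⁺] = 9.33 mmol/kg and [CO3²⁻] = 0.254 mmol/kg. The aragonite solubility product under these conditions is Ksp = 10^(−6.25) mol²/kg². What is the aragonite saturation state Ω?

Ksp = 10^(−6.25) = 5.623×10^-7
Ω = [Ca²⁺][CO3²⁻]/Ksp = (9.33×10^-3)(0.254×10^-3) / 5.623×10^-7 = 4.21

Ω = 4.21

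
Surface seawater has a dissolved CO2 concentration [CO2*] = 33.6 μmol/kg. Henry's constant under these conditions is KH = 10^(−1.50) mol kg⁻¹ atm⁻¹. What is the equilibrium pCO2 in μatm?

KH = 10^(−1.50) = 3.162×10^-2 mol kg⁻¹ atm⁻¹
pCO2 = [CO2*]/KH = 33.6×10^-6 / 3.162×10^-2 = 1.06×10^-3 atm = 1060 μatm

pCO2 = 1060 μatm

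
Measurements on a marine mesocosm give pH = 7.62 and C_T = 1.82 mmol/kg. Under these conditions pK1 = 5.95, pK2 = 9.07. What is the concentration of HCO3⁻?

[HCO3⁻] = 1.72 mmol/kg

α₁ = 1 / (1 + [H⁺]/K1 + K2/[H⁺]) = 1 / (1 + 10^-1.67 + 10^-1.45)
   = 1 / (1 + 0.021380 + 0.035481) = 1/1.0569 = 0.9462
[HCO3⁻] = α₁ × DIC = 0.9462 × 1.82 = 1.72 mmol/kg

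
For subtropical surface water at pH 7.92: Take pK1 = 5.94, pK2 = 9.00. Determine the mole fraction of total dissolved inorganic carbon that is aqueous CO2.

α₀ = 1 / (1 + K1/[H⁺] + K1K2/[H⁺]²) = 1 / (1 + 10^+1.98 + 10^+0.90)
   = 1 / (1 + 95.499 + 7.9433) = 1/104.44 = 0.009575

α₀ = 0.00957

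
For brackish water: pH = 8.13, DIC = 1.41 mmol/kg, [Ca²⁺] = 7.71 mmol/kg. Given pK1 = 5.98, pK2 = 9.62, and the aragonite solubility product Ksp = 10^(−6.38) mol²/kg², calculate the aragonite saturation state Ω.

α₂ = 1 / (1 + [H⁺]/K2 + [H⁺]²/(K1K2)) = 1 / (1 + 10^+1.49 + 10^-0.66)
   = 1 / (1 + 30.903 + 0.21878) = 1/32.122 = 0.03113
[CO3²⁻] = α₂ × DIC = 0.03113 × 1.41 = 0.04390 mmol/kg
Ksp = 10^(−6.38) = 4.169×10^-7
Ω = [Ca²⁺][CO3²⁻]/Ksp = (7.71×10^-3)(4.390×10^-5) / 4.169×10^-7 = 0.812

Ω = 0.812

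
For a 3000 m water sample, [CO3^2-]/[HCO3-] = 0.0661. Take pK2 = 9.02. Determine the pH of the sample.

From K2 = [H⁺][CO3^2-]/[HCO3-]:  pH = pK2 + log₁₀([CO3^2-]/[HCO3-])
log₁₀(0.0661) = -1.180
pH = 9.02 + (-1.180) = 7.84

pH = 7.84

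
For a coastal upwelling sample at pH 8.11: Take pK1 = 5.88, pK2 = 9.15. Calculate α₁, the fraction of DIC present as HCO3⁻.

α₁ = 0.912

α₁ = 1 / (1 + [H⁺]/K1 + K2/[H⁺]) = 1 / (1 + 10^-2.23 + 10^-1.04)
   = 1 / (1 + 0.0058884 + 0.091201) = 1/1.0971 = 0.9115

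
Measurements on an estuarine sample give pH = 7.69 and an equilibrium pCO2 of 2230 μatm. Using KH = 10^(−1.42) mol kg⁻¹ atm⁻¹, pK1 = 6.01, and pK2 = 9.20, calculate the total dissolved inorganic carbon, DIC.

DIC = 4.27 mmol/kg

[CO2*] = KH · pCO2 = 10^(−1.42) × 2230×10^-6 = 8.478×10^-5 mol/kg
α₀ = 1/(1 + K1/[H⁺] + K1K2/[H⁺]²) = 1/(1 + 10^+1.68 + 10^+0.17) = 0.01986
DIC = [CO2*]/α₀ = 8.478×10^-5 / 0.01986 = 4.27 mmol/kg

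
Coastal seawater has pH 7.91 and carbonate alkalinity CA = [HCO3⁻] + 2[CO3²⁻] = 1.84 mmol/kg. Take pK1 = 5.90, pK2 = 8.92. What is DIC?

CA = [HCO3⁻] + 2[CO3²⁻] = (α₁ + 2α₂)·DIC
At pH 7.91: [H⁺]/K1 = 10^-2.01 = 0.0097724, K2/[H⁺] = 10^-1.01 = 0.097724
α₁ = 1/(1 + 0.0097724 + 0.097724) = 1/1.1075 = 0.9029; α₂ = α₁·K2/[H⁺] = 0.08824
α₁ + 2α₂ = 1.0794
DIC = CA / (α₁ + 2α₂) = 1.84 / 1.0794 = 1.70 mmol/kg

DIC = 1.70 mmol/kg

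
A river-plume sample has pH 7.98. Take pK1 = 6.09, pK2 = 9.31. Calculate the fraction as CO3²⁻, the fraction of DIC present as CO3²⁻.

α₂ = 1 / (1 + [H⁺]/K2 + [H⁺]²/(K1K2)) = 1 / (1 + 10^+1.33 + 10^-0.56)
   = 1 / (1 + 21.380 + 0.27542) = 1/22.655 = 0.04414

α₂ = 0.0441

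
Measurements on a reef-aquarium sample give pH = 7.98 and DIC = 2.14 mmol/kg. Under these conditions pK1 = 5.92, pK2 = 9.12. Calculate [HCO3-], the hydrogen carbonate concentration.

α₁ = 1 / (1 + [H⁺]/K1 + K2/[H⁺]) = 1 / (1 + 10^-2.06 + 10^-1.14)
   = 1 / (1 + 0.0087096 + 0.072444) = 1/1.0812 = 0.9249
[HCO3⁻] = α₁ × DIC = 0.9249 × 2.14 = 1.98 mmol/kg

[HCO3⁻] = 1.98 mmol/kg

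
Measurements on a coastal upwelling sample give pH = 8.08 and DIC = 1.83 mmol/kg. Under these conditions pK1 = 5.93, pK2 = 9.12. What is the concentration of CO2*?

α₀ = 1 / (1 + K1/[H⁺] + K1K2/[H⁺]²) = 1 / (1 + 10^+2.15 + 10^+1.11)
   = 1 / (1 + 141.25 + 12.882) = 1/155.14 = 0.006446
[CO2*] = α₀ × DIC = 0.006446 × 1.83 = 0.0118 mmol/kg = 11.8 μmol/kg

[CO2*] = 11.8 μmol/kg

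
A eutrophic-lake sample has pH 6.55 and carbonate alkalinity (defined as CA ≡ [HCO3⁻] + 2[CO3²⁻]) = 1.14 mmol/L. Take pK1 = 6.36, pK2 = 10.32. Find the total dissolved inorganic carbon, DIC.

CA = [HCO3⁻] + 2[CO3²⁻] = (α₁ + 2α₂)·DIC
At pH 6.55: [H⁺]/K1 = 10^-0.19 = 0.64565, K2/[H⁺] = 10^-3.77 = 0.00016982
α₁ = 1/(1 + 0.64565 + 0.00016982) = 1/1.6458 = 0.6076; α₂ = α₁·K2/[H⁺] = 0.0001032
α₁ + 2α₂ = 0.6078
DIC = CA / (α₁ + 2α₂) = 1.14 / 0.6078 = 1.88 mmol/L

DIC = 1.88 mmol/L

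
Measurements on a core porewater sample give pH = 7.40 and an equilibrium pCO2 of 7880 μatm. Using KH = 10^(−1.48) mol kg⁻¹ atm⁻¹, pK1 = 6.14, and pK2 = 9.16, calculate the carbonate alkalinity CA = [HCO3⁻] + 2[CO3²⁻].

CA = 4.91 mmol/kg

[CO2*] = KH · pCO2 = 10^(−1.48) × 7880×10^-6 = 2.609×10^-4 mol/kg
α₀ = 1/(1 + K1/[H⁺] + K1K2/[H⁺]²) = 1/(1 + 10^+1.26 + 10^-0.50) = 0.05125
DIC = [CO2*]/α₀ = 2.609×10^-4 / 0.05125 = 5.092 mmol/kg
CA = (α₁ + 2α₂)·DIC = (0.9325 + 2×0.01621) × 5.092 = 4.91 mmol/kg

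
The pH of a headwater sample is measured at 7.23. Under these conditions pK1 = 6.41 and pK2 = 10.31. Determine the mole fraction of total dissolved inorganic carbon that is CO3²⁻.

α₂ = 1 / (1 + [H⁺]/K2 + [H⁺]²/(K1K2)) = 1 / (1 + 10^+3.08 + 10^+2.26)
   = 1 / (1 + 1202.3 + 181.97) = 1/1385.2 = 0.0007219

α₂ = 0.000722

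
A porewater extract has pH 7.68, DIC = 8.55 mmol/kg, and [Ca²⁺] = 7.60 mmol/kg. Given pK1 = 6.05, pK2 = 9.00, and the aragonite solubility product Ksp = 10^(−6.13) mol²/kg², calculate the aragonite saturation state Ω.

Ω = 3.92

α₂ = 1 / (1 + [H⁺]/K2 + [H⁺]²/(K1K2)) = 1 / (1 + 10^+1.32 + 10^-0.31)
   = 1 / (1 + 20.893 + 0.48978) = 1/22.383 = 0.04468
[CO3²⁻] = α₂ × DIC = 0.04468 × 8.55 = 0.3820 mmol/kg
Ksp = 10^(−6.13) = 7.413×10^-7
Ω = [Ca²⁺][CO3²⁻]/Ksp = (7.60×10^-3)(3.820×10^-4) / 7.413×10^-7 = 3.92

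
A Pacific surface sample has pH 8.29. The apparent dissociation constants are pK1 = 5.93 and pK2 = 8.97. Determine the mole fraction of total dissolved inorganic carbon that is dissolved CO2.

α₀ = 0.00360

α₀ = 1 / (1 + K1/[H⁺] + K1K2/[H⁺]²) = 1 / (1 + 10^+2.36 + 10^+1.68)
   = 1 / (1 + 229.09 + 47.863) = 1/277.95 = 0.003598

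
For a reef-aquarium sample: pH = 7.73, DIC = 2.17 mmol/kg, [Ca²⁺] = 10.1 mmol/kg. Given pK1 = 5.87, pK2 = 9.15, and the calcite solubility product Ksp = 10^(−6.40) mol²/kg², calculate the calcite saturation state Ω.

α₂ = 1 / (1 + [H⁺]/K2 + [H⁺]²/(K1K2)) = 1 / (1 + 10^+1.42 + 10^-0.44)
   = 1 / (1 + 26.303 + 0.36308) = 1/27.666 = 0.03615
[CO3²⁻] = α₂ × DIC = 0.03615 × 2.17 = 0.07844 mmol/kg
Ksp = 10^(−6.40) = 3.981×10^-7
Ω = [Ca²⁺][CO3²⁻]/Ksp = (10.1×10^-3)(7.844×10^-5) / 3.981×10^-7 = 1.99

Ω = 1.99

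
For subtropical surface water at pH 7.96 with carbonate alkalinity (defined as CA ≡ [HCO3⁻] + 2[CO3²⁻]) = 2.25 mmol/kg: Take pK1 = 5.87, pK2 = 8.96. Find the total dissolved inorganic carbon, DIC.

DIC = 2.08 mmol/kg

CA = [HCO3⁻] + 2[CO3²⁻] = (α₁ + 2α₂)·DIC
At pH 7.96: [H⁺]/K1 = 10^-2.09 = 0.0081283, K2/[H⁺] = 10^-1.00 = 0.10000
α₁ = 1/(1 + 0.0081283 + 0.10000) = 1/1.1081 = 0.9024; α₂ = α₁·K2/[H⁺] = 0.09024
α₁ + 2α₂ = 1.0829
DIC = CA / (α₁ + 2α₂) = 2.25 / 1.0829 = 2.08 mmol/kg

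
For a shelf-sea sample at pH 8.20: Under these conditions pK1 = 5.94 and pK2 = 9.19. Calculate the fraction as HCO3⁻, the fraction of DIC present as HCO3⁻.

α₁ = 1 / (1 + [H⁺]/K1 + K2/[H⁺]) = 1 / (1 + 10^-2.26 + 10^-0.99)
   = 1 / (1 + 0.0054954 + 0.10233) = 1/1.1078 = 0.9027

α₁ = 0.903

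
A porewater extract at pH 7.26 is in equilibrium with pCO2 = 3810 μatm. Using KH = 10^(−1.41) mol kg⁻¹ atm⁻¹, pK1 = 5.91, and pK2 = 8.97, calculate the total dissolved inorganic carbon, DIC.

[CO2*] = KH · pCO2 = 10^(−1.41) × 3810×10^-6 = 1.482×10^-4 mol/kg
α₀ = 1/(1 + K1/[H⁺] + K1K2/[H⁺]²) = 1/(1 + 10^+1.35 + 10^-0.36) = 0.04197
DIC = [CO2*]/α₀ = 1.482×10^-4 / 0.04197 = 3.53 mmol/kg

DIC = 3.53 mmol/kg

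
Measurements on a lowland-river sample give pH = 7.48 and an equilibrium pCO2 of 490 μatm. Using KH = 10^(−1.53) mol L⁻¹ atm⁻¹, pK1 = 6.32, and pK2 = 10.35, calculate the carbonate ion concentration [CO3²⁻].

[CO3²⁻] = 0.282 μmol/L

[CO2*] = KH · pCO2 = 10^(−1.53) × 490×10^-6 = 1.446×10^-5 mol/L
α₀ = 1/(1 + K1/[H⁺] + K1K2/[H⁺]²) = 1/(1 + 10^+1.16 + 10^-1.71) = 0.06462
DIC = [CO2*]/α₀ = 1.446×10^-5 / 0.06462 = 0.2238 mmol/L
[CO3²⁻] = α₂·DIC; α₂ = 0.001260, so [CO3²⁻] = 0.001260 × 0.2238 = 0.000282 mmol/L = 0.282 μmol/L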